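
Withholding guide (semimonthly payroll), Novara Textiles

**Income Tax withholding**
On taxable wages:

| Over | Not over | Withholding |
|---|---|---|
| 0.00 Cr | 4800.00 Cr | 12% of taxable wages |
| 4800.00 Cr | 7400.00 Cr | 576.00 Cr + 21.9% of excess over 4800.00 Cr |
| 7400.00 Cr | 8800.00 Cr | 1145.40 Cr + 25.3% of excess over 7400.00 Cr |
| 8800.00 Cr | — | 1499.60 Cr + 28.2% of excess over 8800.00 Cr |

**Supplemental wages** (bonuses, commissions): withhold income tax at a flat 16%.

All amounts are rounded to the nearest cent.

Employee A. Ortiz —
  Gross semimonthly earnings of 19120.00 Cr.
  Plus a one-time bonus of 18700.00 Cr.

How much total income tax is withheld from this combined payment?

7401.84 Cr

Income Tax: taxable = 19120.00 Cr
  1499.60 Cr + 28.2% × (19120.00 Cr − 8800.00 Cr) = 1499.60 Cr + 28.2% × 10320.00 Cr = 4409.84 Cr
Supplemental (16% flat on bonus): 16% × 18700.00 Cr = 2992.00 Cr
Total income tax: 4409.84 Cr + 2992.00 Cr = 7401.84 Cr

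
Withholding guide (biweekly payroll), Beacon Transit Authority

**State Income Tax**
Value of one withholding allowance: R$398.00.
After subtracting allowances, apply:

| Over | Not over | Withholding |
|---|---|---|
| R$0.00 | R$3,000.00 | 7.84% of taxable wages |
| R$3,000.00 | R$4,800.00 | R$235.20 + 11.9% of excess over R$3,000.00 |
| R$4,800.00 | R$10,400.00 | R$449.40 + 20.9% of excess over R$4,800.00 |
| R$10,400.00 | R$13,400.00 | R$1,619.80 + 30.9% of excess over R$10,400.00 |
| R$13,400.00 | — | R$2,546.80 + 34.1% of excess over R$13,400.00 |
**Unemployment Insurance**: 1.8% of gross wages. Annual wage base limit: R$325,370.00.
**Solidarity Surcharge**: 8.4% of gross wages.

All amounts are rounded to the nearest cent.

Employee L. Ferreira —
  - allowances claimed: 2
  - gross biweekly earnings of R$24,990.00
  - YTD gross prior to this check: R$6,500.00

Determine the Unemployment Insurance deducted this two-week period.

Unemployment Insurance: 1.8% × R$24,990.00 = R$449.82

R$449.82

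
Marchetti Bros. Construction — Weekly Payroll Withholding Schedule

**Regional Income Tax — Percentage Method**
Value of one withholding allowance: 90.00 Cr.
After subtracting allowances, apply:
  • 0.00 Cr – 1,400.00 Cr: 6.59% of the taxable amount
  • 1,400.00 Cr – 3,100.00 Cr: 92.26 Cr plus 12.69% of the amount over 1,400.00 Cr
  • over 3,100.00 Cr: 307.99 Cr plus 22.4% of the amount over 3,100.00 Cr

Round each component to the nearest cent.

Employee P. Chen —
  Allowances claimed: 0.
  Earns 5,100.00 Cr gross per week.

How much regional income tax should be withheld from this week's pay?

Regional Income Tax: taxable = 5,100.00 Cr
  307.99 Cr + 22.4% × (5,100.00 Cr − 3,100.00 Cr) = 307.99 Cr + 22.4% × 2,000.00 Cr = 755.99 Cr

755.99 Cr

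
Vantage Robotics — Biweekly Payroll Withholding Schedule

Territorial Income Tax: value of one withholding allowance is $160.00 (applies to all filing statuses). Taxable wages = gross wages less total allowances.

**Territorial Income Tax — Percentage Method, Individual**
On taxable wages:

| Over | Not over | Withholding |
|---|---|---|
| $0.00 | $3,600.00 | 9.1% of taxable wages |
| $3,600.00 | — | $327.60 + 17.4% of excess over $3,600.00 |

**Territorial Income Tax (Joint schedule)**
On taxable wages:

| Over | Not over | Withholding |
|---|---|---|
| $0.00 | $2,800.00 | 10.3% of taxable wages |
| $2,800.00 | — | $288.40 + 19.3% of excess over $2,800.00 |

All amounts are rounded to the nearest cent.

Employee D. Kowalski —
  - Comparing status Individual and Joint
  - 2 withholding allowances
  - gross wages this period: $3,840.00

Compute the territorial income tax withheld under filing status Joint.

$427.36

Territorial Income Tax (Joint): taxable = $3,840.00 − 2×$160.00 = $3,520.00
  $288.40 + 19.3% × ($3,520.00 − $2,800.00) = $288.40 + 19.3% × $720.00 = $427.36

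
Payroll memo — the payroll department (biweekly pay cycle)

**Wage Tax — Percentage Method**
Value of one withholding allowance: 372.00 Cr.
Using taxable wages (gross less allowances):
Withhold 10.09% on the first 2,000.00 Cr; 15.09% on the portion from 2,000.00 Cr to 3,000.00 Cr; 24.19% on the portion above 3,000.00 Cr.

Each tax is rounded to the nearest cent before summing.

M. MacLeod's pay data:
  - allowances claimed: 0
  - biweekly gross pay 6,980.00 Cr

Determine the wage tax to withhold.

Wage Tax: taxable = 6,980.00 Cr
  352.70 Cr + 24.19% × (6,980.00 Cr − 3,000.00 Cr) = 352.70 Cr + 24.19% × 3,980.00 Cr = 1,315.46 Cr

1,315.46 Cr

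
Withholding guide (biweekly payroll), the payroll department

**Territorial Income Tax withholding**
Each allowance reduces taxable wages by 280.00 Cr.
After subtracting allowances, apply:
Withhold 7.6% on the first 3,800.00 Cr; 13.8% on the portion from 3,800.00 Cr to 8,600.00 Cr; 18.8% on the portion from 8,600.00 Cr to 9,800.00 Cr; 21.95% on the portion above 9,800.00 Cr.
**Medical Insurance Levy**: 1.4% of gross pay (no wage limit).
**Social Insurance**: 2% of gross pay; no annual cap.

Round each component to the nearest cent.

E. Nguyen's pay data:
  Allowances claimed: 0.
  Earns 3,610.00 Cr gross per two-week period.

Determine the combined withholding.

Territorial Income Tax: taxable = 3,610.00 Cr
  7.6% × 3,610.00 Cr = 274.36 Cr
Medical Insurance Levy: 1.4% × 3,610.00 Cr = 50.54 Cr
Social Insurance: 2% × 3,610.00 Cr = 72.20 Cr
Total: 274.36 Cr + 50.54 Cr + 72.20 Cr = 397.10 Cr

397.10 Cr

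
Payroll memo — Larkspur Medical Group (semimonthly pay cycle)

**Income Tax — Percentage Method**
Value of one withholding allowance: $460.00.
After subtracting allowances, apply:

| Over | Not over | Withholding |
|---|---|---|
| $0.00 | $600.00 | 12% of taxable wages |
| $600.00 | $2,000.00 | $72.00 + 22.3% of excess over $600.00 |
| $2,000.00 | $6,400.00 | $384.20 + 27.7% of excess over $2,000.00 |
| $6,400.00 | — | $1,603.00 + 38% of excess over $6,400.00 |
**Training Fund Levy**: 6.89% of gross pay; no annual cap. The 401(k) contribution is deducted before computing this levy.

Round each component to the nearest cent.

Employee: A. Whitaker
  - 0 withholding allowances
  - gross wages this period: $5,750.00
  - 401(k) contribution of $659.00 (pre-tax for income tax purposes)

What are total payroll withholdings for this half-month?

Income Tax: taxable = $5,750.00 − $659.00 = $5,091.00
  $384.20 + 27.7% × ($5,091.00 − $2,000.00) = $384.20 + 27.7% × $3,091.00 = $1,240.41
Training Fund Levy: 6.89% × $5,091.00 = $350.77
Total: $1,240.41 + $350.77 = $1,591.18

$1,591.18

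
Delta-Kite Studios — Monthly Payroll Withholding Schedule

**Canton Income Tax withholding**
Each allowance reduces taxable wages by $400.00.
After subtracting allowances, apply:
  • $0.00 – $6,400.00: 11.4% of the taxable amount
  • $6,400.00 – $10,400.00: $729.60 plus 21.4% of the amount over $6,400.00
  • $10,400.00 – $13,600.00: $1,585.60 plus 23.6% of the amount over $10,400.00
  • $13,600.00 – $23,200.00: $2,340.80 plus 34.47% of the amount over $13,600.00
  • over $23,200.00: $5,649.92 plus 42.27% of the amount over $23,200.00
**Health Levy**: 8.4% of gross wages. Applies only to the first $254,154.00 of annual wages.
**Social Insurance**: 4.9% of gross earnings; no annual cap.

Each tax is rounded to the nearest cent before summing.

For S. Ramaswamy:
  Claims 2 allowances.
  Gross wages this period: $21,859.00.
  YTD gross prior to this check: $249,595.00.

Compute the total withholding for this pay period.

$6,365.97

Canton Income Tax: taxable = $21,859.00 − 2×$400.00 = $21,059.00
  $2,340.80 + 34.47% × ($21,059.00 − $13,600.00) = $2,340.80 + 34.47% × $7,459.00 = $4,911.92
Health Levy: cap $254,154.00 − YTD $249,595.00 = $4,559.00 subject; 8.4% × $4,559.00 = $382.96
Social Insurance: 4.9% × $21,859.00 = $1,071.09
Total: $4,911.92 + $382.96 + $1,071.09 = $6,365.97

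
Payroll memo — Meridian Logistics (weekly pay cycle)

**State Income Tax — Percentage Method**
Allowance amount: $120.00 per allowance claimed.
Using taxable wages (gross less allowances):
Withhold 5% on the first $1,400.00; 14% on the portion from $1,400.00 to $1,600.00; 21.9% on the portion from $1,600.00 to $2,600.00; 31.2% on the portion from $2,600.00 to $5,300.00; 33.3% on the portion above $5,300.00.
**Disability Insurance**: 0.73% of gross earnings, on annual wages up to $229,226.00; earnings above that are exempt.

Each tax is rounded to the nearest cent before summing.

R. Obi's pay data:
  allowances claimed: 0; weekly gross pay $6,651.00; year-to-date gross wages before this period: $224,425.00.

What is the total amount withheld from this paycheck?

$1,644.33

State Income Tax: taxable = $6,651.00
  $1,159.40 + 33.3% × ($6,651.00 − $5,300.00) = $1,159.40 + 33.3% × $1,351.00 = $1,609.28
Disability Insurance: cap $229,226.00 − YTD $224,425.00 = $4,801.00 subject; 0.73% × $4,801.00 = $35.05
Total: $1,609.28 + $35.05 = $1,644.33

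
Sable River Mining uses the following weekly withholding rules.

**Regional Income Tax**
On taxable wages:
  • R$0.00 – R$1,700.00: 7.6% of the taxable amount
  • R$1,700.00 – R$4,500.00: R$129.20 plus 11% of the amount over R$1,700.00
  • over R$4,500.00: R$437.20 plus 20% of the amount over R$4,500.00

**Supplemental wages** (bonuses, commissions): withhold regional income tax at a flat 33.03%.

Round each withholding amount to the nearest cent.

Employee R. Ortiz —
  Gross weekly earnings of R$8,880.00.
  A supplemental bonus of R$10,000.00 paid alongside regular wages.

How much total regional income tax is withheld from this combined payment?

Regional Income Tax: taxable = R$8,880.00
  R$437.20 + 20% × (R$8,880.00 − R$4,500.00) = R$437.20 + 20% × R$4,380.00 = R$1,313.20
Supplemental (33.03% flat on bonus): 33.03% × R$10,000.00 = R$3,303.00
Total regional income tax: R$1,313.20 + R$3,303.00 = R$4,616.20

R$4,616.20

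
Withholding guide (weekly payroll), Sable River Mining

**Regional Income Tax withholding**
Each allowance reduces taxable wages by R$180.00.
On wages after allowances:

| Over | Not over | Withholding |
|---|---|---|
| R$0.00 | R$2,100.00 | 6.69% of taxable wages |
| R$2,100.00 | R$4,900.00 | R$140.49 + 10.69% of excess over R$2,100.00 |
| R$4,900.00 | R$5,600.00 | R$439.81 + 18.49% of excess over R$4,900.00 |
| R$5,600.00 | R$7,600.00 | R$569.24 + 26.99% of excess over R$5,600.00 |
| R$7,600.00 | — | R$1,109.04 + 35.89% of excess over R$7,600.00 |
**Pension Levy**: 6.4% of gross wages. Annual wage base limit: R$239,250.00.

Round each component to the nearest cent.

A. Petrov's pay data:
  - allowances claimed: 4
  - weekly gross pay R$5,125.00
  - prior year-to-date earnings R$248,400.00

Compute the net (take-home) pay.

Regional Income Tax: taxable = R$5,125.00 − 4×R$180.00 = R$4,405.00
  R$140.49 + 10.69% × (R$4,405.00 − R$2,100.00) = R$140.49 + 10.69% × R$2,305.00 = R$386.89
Pension Levy: YTD R$248,400.00 ≥ cap R$239,250.00 → R$0.00
Total withheld: R$386.89 + R$0.00 = R$386.89
Net pay: R$5,125.00 − R$386.89 = R$4,738.11

R$4,738.11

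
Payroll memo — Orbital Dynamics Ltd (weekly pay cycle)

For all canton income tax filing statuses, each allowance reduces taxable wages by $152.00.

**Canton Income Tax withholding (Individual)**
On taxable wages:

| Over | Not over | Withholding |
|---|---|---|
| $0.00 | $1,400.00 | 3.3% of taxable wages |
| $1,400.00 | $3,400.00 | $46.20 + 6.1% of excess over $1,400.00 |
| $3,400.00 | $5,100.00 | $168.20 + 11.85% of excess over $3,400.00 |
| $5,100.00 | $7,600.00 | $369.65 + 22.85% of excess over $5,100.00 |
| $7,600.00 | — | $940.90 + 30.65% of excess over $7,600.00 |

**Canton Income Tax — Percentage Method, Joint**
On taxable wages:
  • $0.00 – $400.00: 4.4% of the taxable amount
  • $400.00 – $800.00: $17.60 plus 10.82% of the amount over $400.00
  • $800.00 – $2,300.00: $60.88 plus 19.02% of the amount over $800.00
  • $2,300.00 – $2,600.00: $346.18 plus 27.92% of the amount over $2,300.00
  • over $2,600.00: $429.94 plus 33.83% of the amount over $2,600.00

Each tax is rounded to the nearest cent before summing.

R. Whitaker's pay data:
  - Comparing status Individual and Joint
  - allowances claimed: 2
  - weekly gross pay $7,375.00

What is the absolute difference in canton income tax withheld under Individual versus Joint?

$1,122.46

Canton Income Tax (Individual): taxable = $7,375.00 − 2×$152.00 = $7,071.00
  $369.65 + 22.85% × ($7,071.00 − $5,100.00) = $369.65 + 22.85% × $1,971.00 = $820.02
Canton Income Tax (Joint): taxable = $7,375.00 − 2×$152.00 = $7,071.00
  $429.94 + 33.83% × ($7,071.00 − $2,600.00) = $429.94 + 33.83% × $4,471.00 = $1,942.48
Difference: |$820.02 − $1,942.48| = $1,122.46 (higher under Joint)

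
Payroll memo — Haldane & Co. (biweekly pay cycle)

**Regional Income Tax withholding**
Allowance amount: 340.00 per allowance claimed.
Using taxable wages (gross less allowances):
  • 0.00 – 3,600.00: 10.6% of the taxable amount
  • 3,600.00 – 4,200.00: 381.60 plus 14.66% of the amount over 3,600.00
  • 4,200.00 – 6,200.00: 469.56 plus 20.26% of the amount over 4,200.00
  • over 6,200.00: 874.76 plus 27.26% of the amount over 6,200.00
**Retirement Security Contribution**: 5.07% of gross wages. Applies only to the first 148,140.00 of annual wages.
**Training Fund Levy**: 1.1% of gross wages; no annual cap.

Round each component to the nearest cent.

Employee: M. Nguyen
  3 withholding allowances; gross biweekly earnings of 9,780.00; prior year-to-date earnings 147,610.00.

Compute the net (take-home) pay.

Regional Income Tax: taxable = 9,780.00 − 3×340.00 = 8,760.00
  874.76 + 27.26% × (8,760.00 − 6,200.00) = 874.76 + 27.26% × 2,560.00 = 1,572.62
Retirement Security Contribution: cap 148,140.00 − YTD 147,610.00 = 530.00 subject; 5.07% × 530.00 = 26.87
Training Fund Levy: 1.1% × 9,780.00 = 107.58
Total withheld: 1,572.62 + 26.87 + 107.58 = 1,707.07
Net pay: 9,780.00 − 1,707.07 = 8,072.93

8,072.93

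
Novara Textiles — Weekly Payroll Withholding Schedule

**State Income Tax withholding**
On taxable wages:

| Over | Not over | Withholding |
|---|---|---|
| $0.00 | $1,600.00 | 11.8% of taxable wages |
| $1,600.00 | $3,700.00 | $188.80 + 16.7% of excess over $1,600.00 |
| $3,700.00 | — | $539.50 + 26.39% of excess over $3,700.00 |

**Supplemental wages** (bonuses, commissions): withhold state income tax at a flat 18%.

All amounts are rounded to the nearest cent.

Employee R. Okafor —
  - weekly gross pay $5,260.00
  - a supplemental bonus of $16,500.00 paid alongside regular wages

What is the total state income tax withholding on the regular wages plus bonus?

State Income Tax: taxable = $5,260.00
  $539.50 + 26.39% × ($5,260.00 − $3,700.00) = $539.50 + 26.39% × $1,560.00 = $951.18
Supplemental (18% flat on bonus): 18% × $16,500.00 = $2,970.00
Total state income tax: $951.18 + $2,970.00 = $3,921.18

$3,921.18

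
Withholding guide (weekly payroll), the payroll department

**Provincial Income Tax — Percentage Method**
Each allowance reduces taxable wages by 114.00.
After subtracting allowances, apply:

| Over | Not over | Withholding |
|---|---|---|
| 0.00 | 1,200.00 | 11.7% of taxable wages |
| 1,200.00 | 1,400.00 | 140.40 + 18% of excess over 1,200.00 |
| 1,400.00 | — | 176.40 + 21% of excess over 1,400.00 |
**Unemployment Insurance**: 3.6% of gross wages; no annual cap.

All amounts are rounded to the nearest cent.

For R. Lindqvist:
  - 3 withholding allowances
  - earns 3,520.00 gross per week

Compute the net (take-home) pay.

2,843.50

Provincial Income Tax: taxable = 3,520.00 − 3×114.00 = 3,178.00
  176.40 + 21% × (3,178.00 − 1,400.00) = 176.40 + 21% × 1,778.00 = 549.78
Unemployment Insurance: 3.6% × 3,520.00 = 126.72
Total withheld: 549.78 + 126.72 = 676.50
Net pay: 3,520.00 − 676.50 = 2,843.50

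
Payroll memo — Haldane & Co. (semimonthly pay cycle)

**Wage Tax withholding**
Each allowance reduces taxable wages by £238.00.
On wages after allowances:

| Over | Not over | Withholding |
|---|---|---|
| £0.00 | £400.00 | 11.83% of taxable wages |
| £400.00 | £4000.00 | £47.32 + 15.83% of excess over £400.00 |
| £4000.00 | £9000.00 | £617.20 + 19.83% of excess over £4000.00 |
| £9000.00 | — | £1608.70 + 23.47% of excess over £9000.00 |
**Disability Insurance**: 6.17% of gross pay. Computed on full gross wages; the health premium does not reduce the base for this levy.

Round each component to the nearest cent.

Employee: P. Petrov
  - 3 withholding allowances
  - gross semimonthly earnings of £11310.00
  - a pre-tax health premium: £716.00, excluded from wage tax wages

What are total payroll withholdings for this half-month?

£2513.07

Wage Tax: taxable = £11310.00 − £716.00 − 3×£238.00 = £9880.00
  £1608.70 + 23.47% × (£9880.00 − £9000.00) = £1608.70 + 23.47% × £880.00 = £1815.24
Disability Insurance: 6.17% × £11310.00 = £697.83
Total: £1815.24 + £697.83 = £2513.07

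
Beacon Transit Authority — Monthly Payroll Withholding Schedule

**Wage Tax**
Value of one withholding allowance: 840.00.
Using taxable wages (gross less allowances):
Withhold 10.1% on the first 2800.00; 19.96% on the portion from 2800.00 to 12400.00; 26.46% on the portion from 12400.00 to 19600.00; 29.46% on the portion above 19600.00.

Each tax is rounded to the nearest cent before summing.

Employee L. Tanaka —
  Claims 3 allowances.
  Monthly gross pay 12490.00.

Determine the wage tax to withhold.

Wage Tax: taxable = 12490.00 − 3×840.00 = 9970.00
  282.80 + 19.96% × (9970.00 − 2800.00) = 282.80 + 19.96% × 7170.00 = 1713.93

1713.93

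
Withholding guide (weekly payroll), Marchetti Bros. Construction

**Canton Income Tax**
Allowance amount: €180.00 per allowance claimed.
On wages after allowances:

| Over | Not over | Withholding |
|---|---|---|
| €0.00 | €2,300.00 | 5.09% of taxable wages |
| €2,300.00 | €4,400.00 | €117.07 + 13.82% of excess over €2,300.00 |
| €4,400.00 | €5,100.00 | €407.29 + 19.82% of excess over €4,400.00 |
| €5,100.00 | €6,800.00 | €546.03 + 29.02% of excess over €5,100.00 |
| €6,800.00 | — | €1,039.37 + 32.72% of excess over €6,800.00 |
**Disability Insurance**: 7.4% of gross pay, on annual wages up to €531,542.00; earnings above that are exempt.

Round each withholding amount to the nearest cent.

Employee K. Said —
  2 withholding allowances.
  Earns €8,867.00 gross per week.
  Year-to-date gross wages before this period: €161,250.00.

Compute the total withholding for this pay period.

€2,254.06

Canton Income Tax: taxable = €8,867.00 − 2×€180.00 = €8,507.00
  €1,039.37 + 32.72% × (€8,507.00 − €6,800.00) = €1,039.37 + 32.72% × €1,707.00 = €1,597.90
Disability Insurance: 7.4% × €8,867.00 = €656.16
Total: €1,597.90 + €656.16 = €2,254.06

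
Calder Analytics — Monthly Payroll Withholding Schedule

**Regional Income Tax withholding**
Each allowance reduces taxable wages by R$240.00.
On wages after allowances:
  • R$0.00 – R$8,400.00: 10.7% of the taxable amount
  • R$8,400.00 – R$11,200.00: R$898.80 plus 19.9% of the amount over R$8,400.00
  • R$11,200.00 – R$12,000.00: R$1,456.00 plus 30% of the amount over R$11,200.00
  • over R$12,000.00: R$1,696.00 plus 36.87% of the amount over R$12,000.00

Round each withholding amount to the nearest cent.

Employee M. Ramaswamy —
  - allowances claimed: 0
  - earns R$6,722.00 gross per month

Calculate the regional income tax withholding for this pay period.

R$719.25

Regional Income Tax: taxable = R$6,722.00
  10.7% × R$6,722.00 = R$719.25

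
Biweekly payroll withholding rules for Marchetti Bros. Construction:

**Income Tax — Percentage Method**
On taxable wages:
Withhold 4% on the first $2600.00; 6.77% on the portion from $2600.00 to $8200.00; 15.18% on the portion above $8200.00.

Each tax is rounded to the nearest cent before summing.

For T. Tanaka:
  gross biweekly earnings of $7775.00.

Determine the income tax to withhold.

Income Tax: taxable = $7775.00
  $104.00 + 6.77% × ($7775.00 − $2600.00) = $104.00 + 6.77% × $5175.00 = $454.35

$454.35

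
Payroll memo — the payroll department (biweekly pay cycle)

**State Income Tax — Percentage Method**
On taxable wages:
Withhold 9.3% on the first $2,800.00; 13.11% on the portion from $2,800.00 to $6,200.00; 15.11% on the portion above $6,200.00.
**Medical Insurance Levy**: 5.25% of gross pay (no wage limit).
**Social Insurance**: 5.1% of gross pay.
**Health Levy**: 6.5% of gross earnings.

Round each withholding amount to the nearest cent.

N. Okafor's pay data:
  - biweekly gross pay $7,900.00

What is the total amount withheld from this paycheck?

State Income Tax: taxable = $7,900.00
  $706.14 + 15.11% × ($7,900.00 − $6,200.00) = $706.14 + 15.11% × $1,700.00 = $963.01
Medical Insurance Levy: 5.25% × $7,900.00 = $414.75
Social Insurance: 5.1% × $7,900.00 = $402.90
Health Levy: 6.5% × $7,900.00 = $513.50
Total: $963.01 + $414.75 + $402.90 + $513.50 = $2,294.16

$2,294.16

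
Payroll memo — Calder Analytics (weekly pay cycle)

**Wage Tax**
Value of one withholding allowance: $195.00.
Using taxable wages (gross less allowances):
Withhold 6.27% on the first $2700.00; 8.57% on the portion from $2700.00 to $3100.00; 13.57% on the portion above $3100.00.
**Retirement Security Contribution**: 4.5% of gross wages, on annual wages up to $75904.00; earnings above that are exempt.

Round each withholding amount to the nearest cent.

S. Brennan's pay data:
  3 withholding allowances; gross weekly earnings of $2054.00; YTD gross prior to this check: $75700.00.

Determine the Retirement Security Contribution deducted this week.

$9.18

Retirement Security Contribution: cap $75904.00 − YTD $75700.00 = $204.00 subject; 4.5% × $204.00 = $9.18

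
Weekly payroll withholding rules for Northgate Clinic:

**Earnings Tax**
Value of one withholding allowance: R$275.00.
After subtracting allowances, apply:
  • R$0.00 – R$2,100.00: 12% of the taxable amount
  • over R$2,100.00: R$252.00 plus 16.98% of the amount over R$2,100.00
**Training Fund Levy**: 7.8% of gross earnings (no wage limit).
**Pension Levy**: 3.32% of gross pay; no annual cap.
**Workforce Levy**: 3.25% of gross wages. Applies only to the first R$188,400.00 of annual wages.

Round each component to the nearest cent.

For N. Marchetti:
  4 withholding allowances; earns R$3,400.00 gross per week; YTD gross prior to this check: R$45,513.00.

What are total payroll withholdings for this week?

Earnings Tax: taxable = R$3,400.00 − 4×R$275.00 = R$2,300.00
  R$252.00 + 16.98% × (R$2,300.00 − R$2,100.00) = R$252.00 + 16.98% × R$200.00 = R$285.96
Training Fund Levy: 7.8% × R$3,400.00 = R$265.20
Pension Levy: 3.32% × R$3,400.00 = R$112.88
Workforce Levy: 3.25% × R$3,400.00 = R$110.50
Total: R$285.96 + R$265.20 + R$112.88 + R$110.50 = R$774.54

R$774.54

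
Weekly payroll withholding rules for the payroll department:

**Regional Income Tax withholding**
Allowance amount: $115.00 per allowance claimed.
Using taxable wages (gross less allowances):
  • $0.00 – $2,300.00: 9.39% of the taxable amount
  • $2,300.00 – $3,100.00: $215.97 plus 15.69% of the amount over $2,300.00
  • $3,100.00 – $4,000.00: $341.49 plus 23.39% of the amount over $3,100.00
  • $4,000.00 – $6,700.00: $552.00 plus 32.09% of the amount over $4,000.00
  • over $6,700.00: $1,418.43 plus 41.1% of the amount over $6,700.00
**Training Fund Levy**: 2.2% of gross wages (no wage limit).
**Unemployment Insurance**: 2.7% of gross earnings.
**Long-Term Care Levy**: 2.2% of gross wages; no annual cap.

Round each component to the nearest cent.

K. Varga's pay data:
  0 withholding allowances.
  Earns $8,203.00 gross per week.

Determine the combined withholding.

$2,618.58

Regional Income Tax: taxable = $8,203.00
  $1,418.43 + 41.1% × ($8,203.00 − $6,700.00) = $1,418.43 + 41.1% × $1,503.00 = $2,036.16
Training Fund Levy: 2.2% × $8,203.00 = $180.47
Unemployment Insurance: 2.7% × $8,203.00 = $221.48
Long-Term Care Levy: 2.2% × $8,203.00 = $180.47
Total: $2,036.16 + $180.47 + $221.48 + $180.47 = $2,618.58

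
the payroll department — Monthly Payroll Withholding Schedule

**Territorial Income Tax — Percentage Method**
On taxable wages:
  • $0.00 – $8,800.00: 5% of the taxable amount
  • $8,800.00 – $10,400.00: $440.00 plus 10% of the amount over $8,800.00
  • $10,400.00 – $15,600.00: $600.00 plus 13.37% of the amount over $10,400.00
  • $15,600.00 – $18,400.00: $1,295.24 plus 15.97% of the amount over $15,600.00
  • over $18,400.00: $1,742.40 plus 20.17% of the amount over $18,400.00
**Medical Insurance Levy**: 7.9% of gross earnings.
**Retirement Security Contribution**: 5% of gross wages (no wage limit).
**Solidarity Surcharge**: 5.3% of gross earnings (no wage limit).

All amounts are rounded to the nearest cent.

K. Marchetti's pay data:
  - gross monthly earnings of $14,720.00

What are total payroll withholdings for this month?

$3,856.62

Territorial Income Tax: taxable = $14,720.00
  $600.00 + 13.37% × ($14,720.00 − $10,400.00) = $600.00 + 13.37% × $4,320.00 = $1,177.58
Medical Insurance Levy: 7.9% × $14,720.00 = $1,162.88
Retirement Security Contribution: 5% × $14,720.00 = $736.00
Solidarity Surcharge: 5.3% × $14,720.00 = $780.16
Total: $1,177.58 + $1,162.88 + $736.00 + $780.16 = $3,856.62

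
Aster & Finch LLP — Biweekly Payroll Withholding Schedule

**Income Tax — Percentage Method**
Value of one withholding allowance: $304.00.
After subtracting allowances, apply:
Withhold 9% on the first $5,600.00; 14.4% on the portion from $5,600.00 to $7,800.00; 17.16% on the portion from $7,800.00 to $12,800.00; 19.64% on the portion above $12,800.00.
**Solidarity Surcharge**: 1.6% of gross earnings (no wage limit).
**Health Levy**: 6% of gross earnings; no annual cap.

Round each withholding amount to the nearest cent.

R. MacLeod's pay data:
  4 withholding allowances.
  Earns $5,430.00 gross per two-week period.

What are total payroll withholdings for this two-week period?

Income Tax: taxable = $5,430.00 − 4×$304.00 = $4,214.00
  9% × $4,214.00 = $379.26
Solidarity Surcharge: 1.6% × $5,430.00 = $86.88
Health Levy: 6% × $5,430.00 = $325.80
Total: $379.26 + $86.88 + $325.80 = $791.94

$791.94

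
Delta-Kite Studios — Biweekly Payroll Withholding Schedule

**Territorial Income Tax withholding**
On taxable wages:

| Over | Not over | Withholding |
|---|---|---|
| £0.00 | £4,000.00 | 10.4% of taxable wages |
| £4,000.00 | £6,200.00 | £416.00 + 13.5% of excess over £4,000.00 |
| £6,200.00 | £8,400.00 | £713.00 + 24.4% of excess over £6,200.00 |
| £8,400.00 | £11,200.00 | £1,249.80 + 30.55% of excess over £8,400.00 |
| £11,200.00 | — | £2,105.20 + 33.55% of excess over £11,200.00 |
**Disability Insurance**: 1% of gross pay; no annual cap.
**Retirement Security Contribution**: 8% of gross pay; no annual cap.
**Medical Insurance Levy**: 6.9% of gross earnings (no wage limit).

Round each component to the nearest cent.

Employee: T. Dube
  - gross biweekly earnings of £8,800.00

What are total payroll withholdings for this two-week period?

Territorial Income Tax: taxable = £8,800.00
  £1,249.80 + 30.55% × (£8,800.00 − £8,400.00) = £1,249.80 + 30.55% × £400.00 = £1,372.00
Disability Insurance: 1% × £8,800.00 = £88.00
Retirement Security Contribution: 8% × £8,800.00 = £704.00
Medical Insurance Levy: 6.9% × £8,800.00 = £607.20
Total: £1,372.00 + £88.00 + £704.00 + £607.20 = £2,771.20

£2,771.20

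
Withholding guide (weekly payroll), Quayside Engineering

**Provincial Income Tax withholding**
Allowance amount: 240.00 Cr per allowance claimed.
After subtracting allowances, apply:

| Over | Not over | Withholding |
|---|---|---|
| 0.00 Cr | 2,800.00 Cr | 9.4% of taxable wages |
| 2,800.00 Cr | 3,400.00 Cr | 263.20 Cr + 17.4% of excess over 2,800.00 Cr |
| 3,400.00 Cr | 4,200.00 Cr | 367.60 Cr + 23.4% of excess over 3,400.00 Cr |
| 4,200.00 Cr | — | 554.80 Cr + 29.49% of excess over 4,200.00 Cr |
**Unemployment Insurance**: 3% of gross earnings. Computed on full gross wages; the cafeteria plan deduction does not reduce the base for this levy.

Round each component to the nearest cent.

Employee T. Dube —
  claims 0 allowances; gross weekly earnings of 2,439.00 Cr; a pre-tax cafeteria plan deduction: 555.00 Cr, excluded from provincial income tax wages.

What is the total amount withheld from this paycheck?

Provincial Income Tax: taxable = 2,439.00 Cr − 555.00 Cr = 1,884.00 Cr
  9.4% × 1,884.00 Cr = 177.10 Cr
Unemployment Insurance: 3% × 2,439.00 Cr = 73.17 Cr
Total: 177.10 Cr + 73.17 Cr = 250.27 Cr

250.27 Cr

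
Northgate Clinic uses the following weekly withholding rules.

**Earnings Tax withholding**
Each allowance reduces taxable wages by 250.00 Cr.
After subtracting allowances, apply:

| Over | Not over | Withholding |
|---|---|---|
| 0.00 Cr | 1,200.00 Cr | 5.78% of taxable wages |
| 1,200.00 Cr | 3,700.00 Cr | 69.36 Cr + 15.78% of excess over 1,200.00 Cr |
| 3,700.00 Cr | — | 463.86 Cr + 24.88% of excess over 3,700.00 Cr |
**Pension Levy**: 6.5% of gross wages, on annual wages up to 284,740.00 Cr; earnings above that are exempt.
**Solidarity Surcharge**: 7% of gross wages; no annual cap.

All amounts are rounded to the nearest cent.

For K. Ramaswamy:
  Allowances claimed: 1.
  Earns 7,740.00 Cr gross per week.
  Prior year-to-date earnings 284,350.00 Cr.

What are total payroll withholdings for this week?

Earnings Tax: taxable = 7,740.00 Cr − 1×250.00 Cr = 7,490.00 Cr
  463.86 Cr + 24.88% × (7,490.00 Cr − 3,700.00 Cr) = 463.86 Cr + 24.88% × 3,790.00 Cr = 1,406.81 Cr
Pension Levy: cap 284,740.00 Cr − YTD 284,350.00 Cr = 390.00 Cr subject; 6.5% × 390.00 Cr = 25.35 Cr
Solidarity Surcharge: 7% × 7,740.00 Cr = 541.80 Cr
Total: 1,406.81 Cr + 25.35 Cr + 541.80 Cr = 1,973.96 Cr

1,973.96 Cr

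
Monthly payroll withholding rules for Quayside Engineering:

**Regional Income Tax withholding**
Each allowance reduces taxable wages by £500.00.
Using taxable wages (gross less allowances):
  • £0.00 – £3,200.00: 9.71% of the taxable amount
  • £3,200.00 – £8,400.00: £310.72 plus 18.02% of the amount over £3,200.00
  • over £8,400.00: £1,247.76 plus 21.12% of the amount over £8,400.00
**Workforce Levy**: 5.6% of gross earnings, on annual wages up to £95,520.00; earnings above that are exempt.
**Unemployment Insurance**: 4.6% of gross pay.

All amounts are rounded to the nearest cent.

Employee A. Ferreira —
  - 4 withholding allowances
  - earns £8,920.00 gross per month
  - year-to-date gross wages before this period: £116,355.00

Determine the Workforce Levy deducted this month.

Workforce Levy: YTD £116,355.00 ≥ cap £95,520.00 → £0.00

£0.00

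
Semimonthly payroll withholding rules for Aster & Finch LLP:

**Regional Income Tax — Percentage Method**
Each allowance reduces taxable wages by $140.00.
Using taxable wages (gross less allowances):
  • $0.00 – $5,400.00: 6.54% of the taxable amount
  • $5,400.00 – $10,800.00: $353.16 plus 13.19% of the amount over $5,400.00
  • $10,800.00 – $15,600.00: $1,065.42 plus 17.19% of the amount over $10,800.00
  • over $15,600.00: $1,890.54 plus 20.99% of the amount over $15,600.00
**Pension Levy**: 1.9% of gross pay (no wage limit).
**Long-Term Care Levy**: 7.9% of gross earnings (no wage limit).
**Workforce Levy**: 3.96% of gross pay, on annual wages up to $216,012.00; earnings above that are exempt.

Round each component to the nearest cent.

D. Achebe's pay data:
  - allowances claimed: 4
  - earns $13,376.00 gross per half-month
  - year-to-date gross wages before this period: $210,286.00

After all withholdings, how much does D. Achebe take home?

$10,426.44

Regional Income Tax: taxable = $13,376.00 − 4×$140.00 = $12,816.00
  $1,065.42 + 17.19% × ($12,816.00 − $10,800.00) = $1,065.42 + 17.19% × $2,016.00 = $1,411.97
Pension Levy: 1.9% × $13,376.00 = $254.14
Long-Term Care Levy: 7.9% × $13,376.00 = $1,056.70
Workforce Levy: cap $216,012.00 − YTD $210,286.00 = $5,726.00 subject; 3.96% × $5,726.00 = $226.75
Total withheld: $1,411.97 + $254.14 + $1,056.70 + $226.75 = $2,949.56
Net pay: $13,376.00 − $2,949.56 = $10,426.44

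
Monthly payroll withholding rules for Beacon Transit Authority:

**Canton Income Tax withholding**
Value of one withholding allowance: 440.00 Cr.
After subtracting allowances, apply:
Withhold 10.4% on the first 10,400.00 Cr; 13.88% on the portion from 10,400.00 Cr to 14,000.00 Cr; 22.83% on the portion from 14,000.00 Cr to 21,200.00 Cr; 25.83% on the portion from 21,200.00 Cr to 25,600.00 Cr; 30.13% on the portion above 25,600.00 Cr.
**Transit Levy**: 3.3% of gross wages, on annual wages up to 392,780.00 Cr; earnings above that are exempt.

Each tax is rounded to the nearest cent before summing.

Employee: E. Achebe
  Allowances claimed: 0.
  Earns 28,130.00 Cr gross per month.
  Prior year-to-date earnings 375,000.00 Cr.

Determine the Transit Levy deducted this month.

586.74 Cr

Transit Levy: cap 392,780.00 Cr − YTD 375,000.00 Cr = 17,780.00 Cr subject; 3.3% × 17,780.00 Cr = 586.74 Cr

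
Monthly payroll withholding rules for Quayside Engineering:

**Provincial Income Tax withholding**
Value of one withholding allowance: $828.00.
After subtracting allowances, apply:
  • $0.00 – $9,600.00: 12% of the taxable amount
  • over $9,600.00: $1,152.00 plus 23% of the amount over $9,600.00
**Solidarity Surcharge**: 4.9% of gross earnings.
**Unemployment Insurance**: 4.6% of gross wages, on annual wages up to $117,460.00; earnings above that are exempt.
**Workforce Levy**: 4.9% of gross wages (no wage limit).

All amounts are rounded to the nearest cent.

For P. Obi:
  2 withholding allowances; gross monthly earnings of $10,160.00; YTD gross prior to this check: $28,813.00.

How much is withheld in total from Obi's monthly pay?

$2,483.52

Provincial Income Tax: taxable = $10,160.00 − 2×$828.00 = $8,504.00
  12% × $8,504.00 = $1,020.48
Solidarity Surcharge: 4.9% × $10,160.00 = $497.84
Unemployment Insurance: 4.6% × $10,160.00 = $467.36
Workforce Levy: 4.9% × $10,160.00 = $497.84
Total: $1,020.48 + $497.84 + $467.36 + $497.84 = $2,483.52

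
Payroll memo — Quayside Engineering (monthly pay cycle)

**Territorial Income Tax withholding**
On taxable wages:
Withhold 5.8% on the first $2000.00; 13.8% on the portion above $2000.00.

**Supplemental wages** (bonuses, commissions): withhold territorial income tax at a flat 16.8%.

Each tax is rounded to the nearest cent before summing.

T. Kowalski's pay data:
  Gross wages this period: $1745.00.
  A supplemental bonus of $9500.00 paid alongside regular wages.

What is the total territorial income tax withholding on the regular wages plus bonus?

Territorial Income Tax: taxable = $1745.00
  5.8% × $1745.00 = $101.21
Supplemental (16.8% flat on bonus): 16.8% × $9500.00 = $1596.00
Total territorial income tax: $101.21 + $1596.00 = $1697.21

$1697.21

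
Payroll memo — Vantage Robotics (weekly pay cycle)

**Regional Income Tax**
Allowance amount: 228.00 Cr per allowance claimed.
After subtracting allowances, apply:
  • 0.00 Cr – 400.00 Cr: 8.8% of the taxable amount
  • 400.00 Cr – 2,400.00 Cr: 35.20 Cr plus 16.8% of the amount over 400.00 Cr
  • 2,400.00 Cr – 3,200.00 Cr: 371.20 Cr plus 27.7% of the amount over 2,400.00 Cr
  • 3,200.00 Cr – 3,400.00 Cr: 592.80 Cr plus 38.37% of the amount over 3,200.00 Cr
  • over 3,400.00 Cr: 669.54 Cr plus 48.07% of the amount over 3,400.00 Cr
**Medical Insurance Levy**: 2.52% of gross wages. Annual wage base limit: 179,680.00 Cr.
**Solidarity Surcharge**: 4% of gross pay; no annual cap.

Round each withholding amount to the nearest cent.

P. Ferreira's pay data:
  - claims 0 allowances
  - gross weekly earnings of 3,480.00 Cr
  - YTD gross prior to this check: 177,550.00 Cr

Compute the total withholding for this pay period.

Regional Income Tax: taxable = 3,480.00 Cr
  669.54 Cr + 48.07% × (3,480.00 Cr − 3,400.00 Cr) = 669.54 Cr + 48.07% × 80.00 Cr = 708.00 Cr
Medical Insurance Levy: cap 179,680.00 Cr − YTD 177,550.00 Cr = 2,130.00 Cr subject; 2.52% × 2,130.00 Cr = 53.68 Cr
Solidarity Surcharge: 4% × 3,480.00 Cr = 139.20 Cr
Total: 708.00 Cr + 53.68 Cr + 139.20 Cr = 900.88 Cr

900.88 Cr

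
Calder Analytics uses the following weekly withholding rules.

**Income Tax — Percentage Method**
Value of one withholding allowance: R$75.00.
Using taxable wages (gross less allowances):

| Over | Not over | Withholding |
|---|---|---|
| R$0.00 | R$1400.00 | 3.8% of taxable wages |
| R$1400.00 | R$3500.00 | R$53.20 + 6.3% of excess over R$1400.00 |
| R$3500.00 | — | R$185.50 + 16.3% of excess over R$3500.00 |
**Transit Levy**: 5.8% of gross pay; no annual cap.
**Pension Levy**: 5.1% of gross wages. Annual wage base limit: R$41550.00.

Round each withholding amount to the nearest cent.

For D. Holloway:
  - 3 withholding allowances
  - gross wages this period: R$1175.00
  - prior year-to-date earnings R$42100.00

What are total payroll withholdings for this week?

R$104.25

Income Tax: taxable = R$1175.00 − 3×R$75.00 = R$950.00
  3.8% × R$950.00 = R$36.10
Transit Levy: 5.8% × R$1175.00 = R$68.15
Pension Levy: YTD R$42100.00 ≥ cap R$41550.00 → R$0.00
Total: R$36.10 + R$68.15 + R$0.00 = R$104.25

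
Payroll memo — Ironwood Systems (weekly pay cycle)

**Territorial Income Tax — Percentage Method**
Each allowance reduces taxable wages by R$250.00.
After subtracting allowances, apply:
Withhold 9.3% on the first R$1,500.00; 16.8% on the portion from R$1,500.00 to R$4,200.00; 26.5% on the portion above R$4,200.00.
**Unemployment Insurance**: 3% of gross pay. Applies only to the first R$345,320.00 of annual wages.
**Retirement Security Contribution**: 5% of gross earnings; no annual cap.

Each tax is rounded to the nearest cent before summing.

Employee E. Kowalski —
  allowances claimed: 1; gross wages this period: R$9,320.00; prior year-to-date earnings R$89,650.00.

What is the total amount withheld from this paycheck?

Territorial Income Tax: taxable = R$9,320.00 − 1×R$250.00 = R$9,070.00
  R$593.10 + 26.5% × (R$9,070.00 − R$4,200.00) = R$593.10 + 26.5% × R$4,870.00 = R$1,883.65
Unemployment Insurance: 3% × R$9,320.00 = R$279.60
Retirement Security Contribution: 5% × R$9,320.00 = R$466.00
Total: R$1,883.65 + R$279.60 + R$466.00 = R$2,629.25

R$2,629.25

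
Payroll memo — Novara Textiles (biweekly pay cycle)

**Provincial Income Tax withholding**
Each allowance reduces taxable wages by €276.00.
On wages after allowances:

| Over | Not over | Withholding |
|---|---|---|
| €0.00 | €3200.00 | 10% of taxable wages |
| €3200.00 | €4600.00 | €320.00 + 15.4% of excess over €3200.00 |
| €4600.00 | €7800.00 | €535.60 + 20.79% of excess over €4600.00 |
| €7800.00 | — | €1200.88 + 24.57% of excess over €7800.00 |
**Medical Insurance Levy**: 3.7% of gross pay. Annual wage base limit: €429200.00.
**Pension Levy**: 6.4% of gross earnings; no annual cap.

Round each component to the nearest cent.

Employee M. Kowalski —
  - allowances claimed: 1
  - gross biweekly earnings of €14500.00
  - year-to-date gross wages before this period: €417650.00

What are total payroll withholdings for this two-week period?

Provincial Income Tax: taxable = €14500.00 − 1×€276.00 = €14224.00
  €1200.88 + 24.57% × (€14224.00 − €7800.00) = €1200.88 + 24.57% × €6424.00 = €2779.26
Medical Insurance Levy: cap €429200.00 − YTD €417650.00 = €11550.00 subject; 3.7% × €11550.00 = €427.35
Pension Levy: 6.4% × €14500.00 = €928.00
Total: €2779.26 + €427.35 + €928.00 = €4134.61

€4134.61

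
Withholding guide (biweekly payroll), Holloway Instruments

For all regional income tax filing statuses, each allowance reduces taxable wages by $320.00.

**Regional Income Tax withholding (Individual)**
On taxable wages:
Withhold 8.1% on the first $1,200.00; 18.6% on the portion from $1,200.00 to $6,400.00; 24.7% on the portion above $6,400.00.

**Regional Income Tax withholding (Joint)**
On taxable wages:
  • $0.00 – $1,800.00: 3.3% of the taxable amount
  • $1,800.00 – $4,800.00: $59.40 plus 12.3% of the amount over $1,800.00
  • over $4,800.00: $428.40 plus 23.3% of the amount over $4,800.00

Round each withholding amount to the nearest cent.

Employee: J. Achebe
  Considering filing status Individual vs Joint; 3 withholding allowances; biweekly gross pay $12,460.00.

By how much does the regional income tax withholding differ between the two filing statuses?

$334.60

Regional Income Tax (Individual): taxable = $12,460.00 − 3×$320.00 = $11,500.00
  $1,064.40 + 24.7% × ($11,500.00 − $6,400.00) = $1,064.40 + 24.7% × $5,100.00 = $2,324.10
Regional Income Tax (Joint): taxable = $12,460.00 − 3×$320.00 = $11,500.00
  $428.40 + 23.3% × ($11,500.00 − $4,800.00) = $428.40 + 23.3% × $6,700.00 = $1,989.50
Difference: |$2,324.10 − $1,989.50| = $334.60 (higher under Individual)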